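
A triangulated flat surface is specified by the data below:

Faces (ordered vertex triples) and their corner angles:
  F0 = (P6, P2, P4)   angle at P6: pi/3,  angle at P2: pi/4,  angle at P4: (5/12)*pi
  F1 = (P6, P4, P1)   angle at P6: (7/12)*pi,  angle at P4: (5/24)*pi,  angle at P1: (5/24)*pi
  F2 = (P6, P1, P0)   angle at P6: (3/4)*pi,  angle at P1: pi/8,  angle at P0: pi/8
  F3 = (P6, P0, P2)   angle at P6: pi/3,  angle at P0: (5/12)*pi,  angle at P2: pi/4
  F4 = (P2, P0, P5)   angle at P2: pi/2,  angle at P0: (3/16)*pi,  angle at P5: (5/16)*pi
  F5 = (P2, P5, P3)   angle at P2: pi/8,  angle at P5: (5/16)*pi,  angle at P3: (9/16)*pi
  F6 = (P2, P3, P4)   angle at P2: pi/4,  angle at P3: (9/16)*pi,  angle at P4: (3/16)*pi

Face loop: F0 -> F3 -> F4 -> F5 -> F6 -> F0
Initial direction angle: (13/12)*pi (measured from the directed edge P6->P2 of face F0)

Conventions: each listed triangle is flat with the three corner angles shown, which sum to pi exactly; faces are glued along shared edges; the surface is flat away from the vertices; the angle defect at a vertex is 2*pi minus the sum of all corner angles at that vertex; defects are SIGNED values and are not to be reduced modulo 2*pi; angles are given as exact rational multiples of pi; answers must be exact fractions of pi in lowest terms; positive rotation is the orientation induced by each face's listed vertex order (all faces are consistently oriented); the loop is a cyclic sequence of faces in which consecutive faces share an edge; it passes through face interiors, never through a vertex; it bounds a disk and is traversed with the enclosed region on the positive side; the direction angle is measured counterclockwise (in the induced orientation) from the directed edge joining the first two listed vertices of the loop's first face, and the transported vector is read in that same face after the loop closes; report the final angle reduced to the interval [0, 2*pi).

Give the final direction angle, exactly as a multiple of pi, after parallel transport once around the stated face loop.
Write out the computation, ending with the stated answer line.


enclosed vertex P2: corner angles sum to (11/8)*pi, defect = 2*pi - (11/8)*pi = (5/8)*pi
final direction = starting direction + enclosed defect total, reduced mod 2*pi (induced orientation)
final angle = (13/12)*pi + (5/8)*pi = (41/24)*pi (mod 2*pi)

Answer: final direction angle = (41/24)*pi


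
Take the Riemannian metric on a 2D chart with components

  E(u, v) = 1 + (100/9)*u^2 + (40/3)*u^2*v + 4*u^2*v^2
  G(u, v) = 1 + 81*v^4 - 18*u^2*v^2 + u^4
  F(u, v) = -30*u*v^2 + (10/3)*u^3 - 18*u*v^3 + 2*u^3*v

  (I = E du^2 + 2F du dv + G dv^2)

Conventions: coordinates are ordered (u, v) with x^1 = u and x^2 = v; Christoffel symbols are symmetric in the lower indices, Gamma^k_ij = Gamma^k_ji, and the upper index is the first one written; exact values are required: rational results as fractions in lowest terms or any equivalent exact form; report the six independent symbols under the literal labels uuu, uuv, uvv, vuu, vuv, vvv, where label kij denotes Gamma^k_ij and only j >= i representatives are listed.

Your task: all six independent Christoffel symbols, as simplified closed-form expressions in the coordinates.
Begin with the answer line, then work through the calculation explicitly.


Answer: Gamma_uuu = (36*u*v^2 + 120*u*v + 100*u)/(9*u^4 - 126*u^2*v^2 + 120*u^2*v + 100*u^2 + 729*v^4 + 9), Gamma_uuv = (36*u^2*v + 60*u^2)/(9*u^4 - 126*u^2*v^2 + 120*u^2*v + 100*u^2 + 729*v^4 + 9), Gamma_uvv = (-324*u*v^2 - 540*u*v)/(9*u^4 - 126*u^2*v^2 + 120*u^2*v + 100*u^2 + 729*v^4 + 9), Gamma_vuu = (18*u^2*v + 30*u^2 - 162*v^3 - 270*v^2)/(9*u^4 - 126*u^2*v^2 + 120*u^2*v + 100*u^2 + 729*v^4 + 9), Gamma_vuv = (18*u^3 - 162*u*v^2)/(9*u^4 - 126*u^2*v^2 + 120*u^2*v + 100*u^2 + 729*v^4 + 9), Gamma_vvv = (-162*u^2*v + 1458*v^3)/(9*u^4 - 126*u^2*v^2 + 120*u^2*v + 100*u^2 + 729*v^4 + 9)

E = 1 + (100/9)*u^2 + (40/3)*u^2*v + 4*u^2*v^2; F = -30*u*v^2 + (10/3)*u^3 - 18*u*v^3 + 2*u^3*v; G = 1 + 81*v^4 - 18*u^2*v^2 + u^4
Gamma^k_ij = (1/2) g^{kl} (d_i g_jl + d_j g_il - d_l g_ij), with g^inv = (1/(EG-F^2)) [[G, -F], [-F, E]]
first partials: E_u = (200/9)*u + (80/3)*u*v + 8*u*v^2, E_v = (40/3)*u^2 + 8*u^2*v, F_u = -30*v^2 + 10*u^2 - 18*v^3 + 6*u^2*v, F_v = -60*u*v - 54*u*v^2 + 2*u^3, G_u = -36*u*v^2 + 4*u^3, G_v = 324*v^3 - 36*u^2*v
D = EG - F^2 = 1 + (100/9)*u^2 + (40/3)*u^2*v + 81*v^4 - 14*u^2*v^2 + u^4
expanded: Gamma^u_uu = (G E_u - 2F F_u + F E_v)/(2D), Gamma^u_uv = (G E_v - F G_u)/(2D), Gamma^u_vv = (2G F_v - G G_u - F G_v)/(2D), Gamma^v_uu = (2E F_u - E E_v - F E_u)/(2D), Gamma^v_uv = (E G_u - F E_v)/(2D), Gamma^v_vv = (E G_v - 2F F_v + F G_u)/(2D); substitute and cancel common factors


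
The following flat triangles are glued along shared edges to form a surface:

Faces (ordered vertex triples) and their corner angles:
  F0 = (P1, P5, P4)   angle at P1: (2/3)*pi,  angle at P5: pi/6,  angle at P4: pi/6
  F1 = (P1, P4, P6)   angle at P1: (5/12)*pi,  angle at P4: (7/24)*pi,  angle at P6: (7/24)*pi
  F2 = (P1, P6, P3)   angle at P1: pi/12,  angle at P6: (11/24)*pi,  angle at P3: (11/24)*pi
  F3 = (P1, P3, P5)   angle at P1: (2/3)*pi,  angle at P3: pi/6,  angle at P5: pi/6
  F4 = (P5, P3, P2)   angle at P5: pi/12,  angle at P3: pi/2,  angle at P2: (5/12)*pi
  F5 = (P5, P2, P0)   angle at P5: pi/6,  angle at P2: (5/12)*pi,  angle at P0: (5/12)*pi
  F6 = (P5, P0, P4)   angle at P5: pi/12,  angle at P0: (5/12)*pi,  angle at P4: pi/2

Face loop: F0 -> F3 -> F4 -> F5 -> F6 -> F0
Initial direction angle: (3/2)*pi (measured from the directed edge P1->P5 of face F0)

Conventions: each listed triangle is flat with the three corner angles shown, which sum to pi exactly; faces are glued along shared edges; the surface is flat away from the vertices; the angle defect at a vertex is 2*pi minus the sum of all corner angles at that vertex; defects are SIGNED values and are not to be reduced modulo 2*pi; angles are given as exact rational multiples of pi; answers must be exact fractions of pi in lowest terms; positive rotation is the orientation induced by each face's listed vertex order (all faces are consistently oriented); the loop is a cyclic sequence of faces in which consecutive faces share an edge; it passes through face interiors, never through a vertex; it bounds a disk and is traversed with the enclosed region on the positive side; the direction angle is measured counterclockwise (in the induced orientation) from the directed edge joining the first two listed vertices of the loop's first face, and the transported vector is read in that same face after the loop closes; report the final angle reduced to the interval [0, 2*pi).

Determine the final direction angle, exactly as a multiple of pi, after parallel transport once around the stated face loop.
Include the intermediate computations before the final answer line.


enclosed vertex P5: corner angles sum to (2/3)*pi, defect = 2*pi - (2/3)*pi = (4/3)*pi
final direction = starting direction + enclosed defect total, reduced mod 2*pi (induced orientation)
final angle = (3/2)*pi + (4/3)*pi = (5/6)*pi (mod 2*pi)

Answer: final direction angle = (5/6)*pi


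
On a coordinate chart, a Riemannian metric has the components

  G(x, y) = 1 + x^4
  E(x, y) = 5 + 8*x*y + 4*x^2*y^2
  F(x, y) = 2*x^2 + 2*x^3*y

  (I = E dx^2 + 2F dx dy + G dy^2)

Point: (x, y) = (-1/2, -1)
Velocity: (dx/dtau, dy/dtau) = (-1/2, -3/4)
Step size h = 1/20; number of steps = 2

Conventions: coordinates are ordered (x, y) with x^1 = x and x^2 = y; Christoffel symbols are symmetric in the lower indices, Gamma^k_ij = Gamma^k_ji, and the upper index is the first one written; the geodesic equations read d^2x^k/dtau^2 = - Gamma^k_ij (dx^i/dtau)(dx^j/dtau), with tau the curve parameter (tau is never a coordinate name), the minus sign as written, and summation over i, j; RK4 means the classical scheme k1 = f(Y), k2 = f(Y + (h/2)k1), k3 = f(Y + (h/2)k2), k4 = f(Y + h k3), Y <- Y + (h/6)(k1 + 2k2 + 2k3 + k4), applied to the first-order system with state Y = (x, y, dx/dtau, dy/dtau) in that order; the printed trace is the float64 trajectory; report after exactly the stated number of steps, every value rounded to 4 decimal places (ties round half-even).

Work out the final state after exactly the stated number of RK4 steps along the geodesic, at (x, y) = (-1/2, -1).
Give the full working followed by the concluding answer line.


f(Y) = (dx/dtau, dy/dtau, -Gamma^x_ij Y'^i Y'^j, -Gamma^y_ij Y'^i Y'^j) with the Gammas evaluated at the stage position; h = 0.050000; intermediate values shown to 6 dp
step 0: x = -0.5000, y = -1.0000, dx/dtau = -0.5000, dy/dtau = -0.7500
step 1:
  k1: at (x, y) = (-0.500000, -1.000000), (dx/dtau, dy/dtau) = (-0.500000, -0.750000); Gamma_xxx = -0.596273, Gamma_xxy = -0.298137, Gamma_xyy = 0.000000, Gamma_yxx = -0.049689, Gamma_yxy = -0.024845, Gamma_yyy = 0.000000; k1 = (-0.500000, -0.750000, 0.372671, 0.031056)
  k2: at (x, y) = (-0.512500, -1.018750), (dx/dtau, dy/dtau) = (-0.490683, -0.749224); Gamma_xxx = -0.600081, Gamma_xxy = -0.301881, Gamma_xyy = 0.000000, Gamma_yxx = -0.051775, Gamma_yxy = -0.026046, Gamma_yyy = 0.000000; k2 = (-0.490683, -0.749224, 0.366444, 0.031617)
  k3: at (x, y) = (-0.512267, -1.018731), (dx/dtau, dy/dtau) = (-0.490839, -0.749210); Gamma_xxx = -0.600155, Gamma_xxy = -0.301787, Gamma_xyy = 0.000000, Gamma_yxx = -0.051743, Gamma_yxy = -0.026019, Gamma_yyy = 0.000000; k3 = (-0.490839, -0.749210, 0.366550, 0.031602)
  k4: at (x, y) = (-0.524542, -1.037460), (dx/dtau, dy/dtau) = (-0.481673, -0.748420); Gamma_xxx = -0.603756, Gamma_xxy = -0.305260, Gamma_xyy = 0.000000, Gamma_yxx = -0.053789, Gamma_yxy = -0.027196, Gamma_yyy = 0.000000; k4 = (-0.481673, -0.748420, 0.360165, 0.032087)
  Y <- Y + (h/6)(k1 + 2k2 + 2k3 + k4): x = -0.5245, y = -1.0375, dx/dtau = -0.4817, dy/dtau = -0.7484
step 2:
  k1: at (x, y) = (-0.524539, -1.037461), (dx/dtau, dy/dtau) = (-0.481676, -0.748420); Gamma_xxx = -0.603757, Gamma_xxy = -0.305259, Gamma_xyy = 0.000000, Gamma_yxx = -0.053788, Gamma_yxy = -0.027195, Gamma_yyy = 0.000000; k1 = (-0.481676, -0.748420, 0.360168, 0.032087)
  k2: at (x, y) = (-0.536581, -1.056171), (dx/dtau, dy/dtau) = (-0.472672, -0.747618); Gamma_xxx = -0.607163, Gamma_xxy = -0.308465, Gamma_xyy = 0.000000, Gamma_yxx = -0.055790, Gamma_yxy = -0.028344, Gamma_yyy = 0.000000; k2 = (-0.472672, -0.747618, 0.353662, 0.032497)
  k3: at (x, y) = (-0.536356, -1.056151), (dx/dtau, dy/dtau) = (-0.472835, -0.747608); Gamma_xxx = -0.607236, Gamma_xxy = -0.308379, Gamma_xyy = 0.000000, Gamma_yxx = -0.055759, Gamma_yxy = -0.028316, Gamma_yyy = 0.000000; k3 = (-0.472835, -0.747608, 0.353783, 0.032486)
  k4: at (x, y) = (-0.548181, -1.074841), (dx/dtau, dy/dtau) = (-0.463987, -0.746796); Gamma_xxx = -0.610454, Gamma_xxy = -0.311338, Gamma_xyy = 0.000000, Gamma_yxx = -0.057715, Gamma_yxy = -0.029435, Gamma_yyy = 0.000000; k4 = (-0.463987, -0.746796, 0.347181, 0.032824)
  Y <- Y + (h/6)(k1 + 2k2 + 2k3 + k4): x = -0.5482, y = -1.0748, dx/dtau = -0.4640, dy/dtau = -0.7468

Answer: x = -0.5482, y = -1.0748, dx/dtau = -0.4640, dy/dtau = -0.7468


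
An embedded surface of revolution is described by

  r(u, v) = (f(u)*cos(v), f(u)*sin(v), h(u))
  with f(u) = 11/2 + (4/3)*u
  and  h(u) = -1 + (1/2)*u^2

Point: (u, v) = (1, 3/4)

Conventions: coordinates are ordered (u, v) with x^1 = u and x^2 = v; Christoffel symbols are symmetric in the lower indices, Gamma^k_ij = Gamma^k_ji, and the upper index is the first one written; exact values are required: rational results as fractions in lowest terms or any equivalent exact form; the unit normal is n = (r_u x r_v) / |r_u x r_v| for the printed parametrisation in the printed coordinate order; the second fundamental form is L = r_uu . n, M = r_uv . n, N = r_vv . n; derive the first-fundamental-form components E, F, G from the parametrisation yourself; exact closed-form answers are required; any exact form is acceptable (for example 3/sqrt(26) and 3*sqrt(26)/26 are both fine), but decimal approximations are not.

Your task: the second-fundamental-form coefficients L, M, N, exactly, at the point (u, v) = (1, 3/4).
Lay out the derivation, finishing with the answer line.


f = 41/6, f' = 4/3, f'' = 0, h' = 1, h'' = 1
E = 25/9, F = 0, G = 1681/36; answer radicand W^2 = 25/9
unnormalised second-form numerators: l = 4/3, m = 0, n = 41/6; L = l/sqrt(25/9), and similarly M = m/sqrt(W^2), N = n/sqrt(W^2)

Answer: L = 4/5, M = 0, N = 41/10


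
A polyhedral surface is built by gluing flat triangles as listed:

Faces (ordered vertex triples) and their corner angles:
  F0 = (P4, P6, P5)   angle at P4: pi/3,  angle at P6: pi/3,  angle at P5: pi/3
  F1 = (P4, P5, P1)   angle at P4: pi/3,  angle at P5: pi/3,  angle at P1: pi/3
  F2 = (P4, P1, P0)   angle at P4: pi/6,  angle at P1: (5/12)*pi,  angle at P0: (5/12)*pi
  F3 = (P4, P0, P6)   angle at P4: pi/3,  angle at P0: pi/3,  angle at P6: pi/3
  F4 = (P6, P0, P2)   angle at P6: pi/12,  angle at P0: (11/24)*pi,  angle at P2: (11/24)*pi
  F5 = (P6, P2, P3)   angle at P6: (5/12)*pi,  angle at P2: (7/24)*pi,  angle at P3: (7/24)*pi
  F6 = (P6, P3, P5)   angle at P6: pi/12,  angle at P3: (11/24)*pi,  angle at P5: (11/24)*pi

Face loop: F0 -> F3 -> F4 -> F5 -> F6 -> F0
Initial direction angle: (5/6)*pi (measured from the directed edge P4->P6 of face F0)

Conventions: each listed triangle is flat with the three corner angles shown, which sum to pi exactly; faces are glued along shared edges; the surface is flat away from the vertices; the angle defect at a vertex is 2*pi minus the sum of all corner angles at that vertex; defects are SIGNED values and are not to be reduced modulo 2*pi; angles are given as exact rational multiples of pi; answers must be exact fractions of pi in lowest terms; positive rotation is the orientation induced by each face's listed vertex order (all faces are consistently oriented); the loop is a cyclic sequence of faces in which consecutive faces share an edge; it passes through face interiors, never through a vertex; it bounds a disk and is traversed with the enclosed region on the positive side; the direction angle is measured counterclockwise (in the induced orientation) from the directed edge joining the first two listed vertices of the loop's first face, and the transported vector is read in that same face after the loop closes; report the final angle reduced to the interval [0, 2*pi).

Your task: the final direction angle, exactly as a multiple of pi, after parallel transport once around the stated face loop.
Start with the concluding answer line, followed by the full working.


Answer: final direction angle = (19/12)*pi

enclosed vertex P6: corner angles sum to (5/4)*pi, defect = 2*pi - (5/4)*pi = (3/4)*pi
by Gauss-Bonnet the loop rotates the vector by the enclosed defect sum (positive orientation, mod 2*pi)
final angle = (5/6)*pi + (3/4)*pi = (19/12)*pi (mod 2*pi)


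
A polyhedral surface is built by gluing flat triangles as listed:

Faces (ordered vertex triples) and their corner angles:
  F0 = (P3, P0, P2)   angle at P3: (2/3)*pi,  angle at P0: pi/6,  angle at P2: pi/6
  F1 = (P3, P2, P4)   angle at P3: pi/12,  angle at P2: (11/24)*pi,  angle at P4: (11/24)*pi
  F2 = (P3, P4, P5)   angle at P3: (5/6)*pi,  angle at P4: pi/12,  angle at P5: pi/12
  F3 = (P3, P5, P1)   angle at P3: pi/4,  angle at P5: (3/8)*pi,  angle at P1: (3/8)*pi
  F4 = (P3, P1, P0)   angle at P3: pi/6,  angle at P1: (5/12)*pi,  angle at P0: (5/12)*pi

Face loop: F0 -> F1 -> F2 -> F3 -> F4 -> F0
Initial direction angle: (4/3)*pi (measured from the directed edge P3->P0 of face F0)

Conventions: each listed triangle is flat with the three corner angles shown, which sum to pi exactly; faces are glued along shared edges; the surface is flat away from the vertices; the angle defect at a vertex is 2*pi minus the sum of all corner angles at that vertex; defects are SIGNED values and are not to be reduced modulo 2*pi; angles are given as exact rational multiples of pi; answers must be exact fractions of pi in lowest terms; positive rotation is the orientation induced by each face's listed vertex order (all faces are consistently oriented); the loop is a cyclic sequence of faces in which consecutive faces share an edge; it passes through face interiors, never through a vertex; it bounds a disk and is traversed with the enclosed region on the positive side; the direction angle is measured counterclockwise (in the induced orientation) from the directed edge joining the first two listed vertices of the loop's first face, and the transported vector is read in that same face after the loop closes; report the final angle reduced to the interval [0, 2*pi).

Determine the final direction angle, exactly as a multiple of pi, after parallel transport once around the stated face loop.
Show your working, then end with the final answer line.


enclosed vertex P3: corner angles sum to 2*pi, defect = 2*pi - 2*pi = 0
the rotation equals the total enclosed defect, so the final angle is initial + defects (mod 2*pi)
final angle = (4/3)*pi + 0 = (4/3)*pi (mod 2*pi)

Answer: final direction angle = (4/3)*pi


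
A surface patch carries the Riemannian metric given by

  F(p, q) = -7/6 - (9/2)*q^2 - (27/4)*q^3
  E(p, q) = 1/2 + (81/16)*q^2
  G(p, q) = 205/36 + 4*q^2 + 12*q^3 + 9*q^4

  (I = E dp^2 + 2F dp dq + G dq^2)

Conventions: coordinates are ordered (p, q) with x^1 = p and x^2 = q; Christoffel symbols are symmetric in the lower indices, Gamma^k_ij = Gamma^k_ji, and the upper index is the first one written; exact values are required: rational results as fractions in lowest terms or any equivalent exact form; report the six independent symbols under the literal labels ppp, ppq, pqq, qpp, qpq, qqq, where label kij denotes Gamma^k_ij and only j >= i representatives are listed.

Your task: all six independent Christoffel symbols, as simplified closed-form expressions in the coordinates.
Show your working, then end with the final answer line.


E = 1/2 + (81/16)*q^2; F = -7/6 - (9/2)*q^2 - (27/4)*q^3; G = 205/36 + 4*q^2 + 12*q^3 + 9*q^4
Gamma^k_ij = (1/2) g^{kl} (d_i g_jl + d_j g_il - d_l g_ij), with g^inv = (1/(EG-F^2)) [[G, -F], [-F, E]]
first partials: E_p = 0, E_q = (81/8)*q, F_p = 0, F_q = -9*q - (81/4)*q^2, G_p = 0, G_q = 8*q + 36*q^2 + 36*q^3
D = EG - F^2 = 107/72 + (1301/64)*q^2 - (39/4)*q^3 + (9/2)*q^4
expanded: Gamma^p_pp = (G E_p - 2F F_p + F E_q)/(2D), Gamma^p_pq = (G E_q - F G_p)/(2D), Gamma^p_qq = (2G F_q - G G_p - F G_q)/(2D), Gamma^q_pp = (2E F_p - E E_q - F E_p)/(2D), Gamma^q_pq = (E G_p - F E_q)/(2D), Gamma^q_qq = (E G_q - 2F F_q + F G_p)/(2D); substitute and cancel common factors

Answer: Gamma_ppp = (-19683*q^4 - 13122*q^3 - 3402*q)/(2592*q^4 - 5616*q^3 + 11709*q^2 + 856), Gamma_ppq = (26244*q^5 + 34992*q^4 + 11664*q^3 + 16605*q)/(2592*q^4 - 5616*q^3 + 11709*q^2 + 856), Gamma_pqq = (-34992*q^6 - 69984*q^5 - 46656*q^4 + 1728*q^3 - 54324*q^2 - 26832*q)/(2592*q^4 - 5616*q^3 + 11709*q^2 + 856), Gamma_qpp = (-59049*q^3 - 5832*q)/(10368*q^4 - 22464*q^3 + 46836*q^2 + 3424), Gamma_qpq = (19683*q^4 + 13122*q^3 + 3402*q)/(2592*q^4 - 5616*q^3 + 11709*q^2 + 856), Gamma_qqq = (-26244*q^5 - 34992*q^4 - 6480*q^3 - 8424*q^2 - 4896*q)/(2592*q^4 - 5616*q^3 + 11709*q^2 + 856)


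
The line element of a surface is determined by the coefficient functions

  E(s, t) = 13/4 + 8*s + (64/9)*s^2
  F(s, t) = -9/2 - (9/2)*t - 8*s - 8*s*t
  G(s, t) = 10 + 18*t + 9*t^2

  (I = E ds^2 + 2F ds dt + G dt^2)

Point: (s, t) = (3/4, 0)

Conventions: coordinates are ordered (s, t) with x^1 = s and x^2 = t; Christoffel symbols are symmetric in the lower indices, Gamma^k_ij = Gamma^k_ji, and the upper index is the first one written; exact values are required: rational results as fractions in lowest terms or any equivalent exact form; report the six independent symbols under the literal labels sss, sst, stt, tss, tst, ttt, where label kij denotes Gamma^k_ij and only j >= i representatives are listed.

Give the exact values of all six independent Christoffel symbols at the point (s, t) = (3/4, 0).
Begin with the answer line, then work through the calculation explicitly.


Answer: Gamma_sss = 112/267, Gamma_sst = 0, Gamma_stt = -42/89, Gamma_tss = -32/89, Gamma_tst = 0, Gamma_ttt = 36/89

E = 53/4, F = -21/2, G = 10 at the point
E_s = 56/3, E_t = 0, F_s = -8, F_t = -21/2, G_s = 0, G_t = 18
EG - F^2 = 89/4;  g^inv = (4/89) * [[10, 21/2], [21/2, 53/4]]
first-kind symbols [ij,l] = (1/2)(d_i g_jl + d_j g_il - d_l g_ij): [ss,s] = E_s/2 = 28/3, [ss,t] = F_s - E_t/2 = -8, [st,s] = E_t/2 = 0, [st,t] = G_s/2 = 0, [tt,s] = F_t - G_s/2 = -21/2, [tt,t] = G_t/2 = 9
Gamma^s_ij = (G*[ij,s] - F*[ij,t])/(EG - F^2), Gamma^t_ij = (E*[ij,t] - F*[ij,s])/(EG - F^2)


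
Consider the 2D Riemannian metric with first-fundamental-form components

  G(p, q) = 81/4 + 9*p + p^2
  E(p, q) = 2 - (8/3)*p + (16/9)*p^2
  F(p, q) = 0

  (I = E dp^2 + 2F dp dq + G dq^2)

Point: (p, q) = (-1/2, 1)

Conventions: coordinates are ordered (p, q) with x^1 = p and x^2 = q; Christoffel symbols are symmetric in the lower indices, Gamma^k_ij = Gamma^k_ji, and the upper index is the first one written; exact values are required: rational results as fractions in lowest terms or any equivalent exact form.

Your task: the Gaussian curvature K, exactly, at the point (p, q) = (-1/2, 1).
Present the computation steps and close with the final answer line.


E = 34/9, F = 0, G = 16, EG - F^2 = 544/9 at the point
E_p = -40/9, E_q = 0, F_p = 0, F_q = 0, G_p = 8, G_q = 0
E_qq = 0, F_pq = 0, G_pp = 2
Apply the Brioschi formula K = (det M1 - det M2)/(EG - F^2)^2 over the derivative matrices of E, F, G.
M1 = [[-E_qq/2 + F_pq - G_pp/2, E_p/2, F_p - E_q/2], [F_q - G_p/2, E, F], [G_q/2, F, G]] = [[-1, -20/9, 0], [-4, 34/9, 0], [0, 0, 16]]; det M1 = -608/3
M2 = [[0, E_q/2, G_p/2], [E_q/2, E, F], [G_p/2, F, G]] = [[0, 0, 4], [0, 34/9, 0], [4, 0, 16]]; det M2 = -544/9
det M1 - det M2 = -1280/9; K = -1280/9 / (544/9)^2 = -45/1156

Answer: K = -45/1156


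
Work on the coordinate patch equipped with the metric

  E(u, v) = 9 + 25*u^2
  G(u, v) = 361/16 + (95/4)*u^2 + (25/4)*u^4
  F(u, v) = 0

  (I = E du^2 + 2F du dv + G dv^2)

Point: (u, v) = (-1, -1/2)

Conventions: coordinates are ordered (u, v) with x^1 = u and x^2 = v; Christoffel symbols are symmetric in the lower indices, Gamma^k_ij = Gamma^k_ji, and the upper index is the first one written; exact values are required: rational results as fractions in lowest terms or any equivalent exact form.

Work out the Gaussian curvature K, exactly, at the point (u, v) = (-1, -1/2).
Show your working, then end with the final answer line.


E = 34, F = 0, G = 841/16, EG - F^2 = 14297/8 at the point
E_u = -50, E_v = 0, F_u = 0, F_v = 0, G_u = -145/2, G_v = 0
E_vv = 0, F_uv = 0, G_uu = 245/2
Compute both Brioschi determinants and normalise by (EG - F^2)^2.
M1 = [[-E_vv/2 + F_uv - G_uu/2, E_u/2, F_u - E_v/2], [F_v - G_u/2, E, F], [G_v/2, F, G]] = [[-245/4, -25, 0], [145/4, 34, 0], [0, 0, 841/16]]; det M1 = -3956905/64
M2 = [[0, E_v/2, G_u/2], [E_v/2, E, F], [G_u/2, F, G]] = [[0, 0, -145/4], [0, 34, 0], [-145/4, 0, 841/16]]; det M2 = -357425/8
det M1 - det M2 = -1097505/64; K = -1097505/64 / (14297/8)^2 = -45/8381

Answer: K = -45/8381


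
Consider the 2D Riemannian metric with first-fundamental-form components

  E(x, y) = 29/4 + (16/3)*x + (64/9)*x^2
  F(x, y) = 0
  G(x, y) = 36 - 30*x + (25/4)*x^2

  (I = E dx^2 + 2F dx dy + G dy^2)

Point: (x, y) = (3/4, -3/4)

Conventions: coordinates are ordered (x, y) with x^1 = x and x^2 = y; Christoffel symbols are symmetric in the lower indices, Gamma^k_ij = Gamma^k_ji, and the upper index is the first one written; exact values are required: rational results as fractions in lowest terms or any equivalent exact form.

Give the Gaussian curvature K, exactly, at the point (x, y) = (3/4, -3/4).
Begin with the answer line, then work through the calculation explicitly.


Answer: K = -2560/122793

E = 61/4, F = 0, G = 1089/64, EG - F^2 = 66429/256 at the point
E_x = 16, E_y = 0, F_x = 0, F_y = 0, G_x = -165/8, G_y = 0
E_yy = 0, F_xy = 0, G_xx = 25/2
Evaluate Brioschi's two determinant matrices M1, M2 and divide by (EG - F^2)^2.
M1 = [[-E_yy/2 + F_xy - G_xx/2, E_x/2, F_x - E_y/2], [F_y - G_x/2, E, F], [G_y/2, F, G]] = [[-25/4, 8, 0], [165/16, 61/4, 0], [0, 0, 1089/64]]; det M1 = -3098205/1024
M2 = [[0, E_y/2, G_x/2], [E_y/2, E, F], [G_x/2, F, G]] = [[0, 0, -165/16], [0, 61/4, 0], [-165/16, 0, 1089/64]]; det M2 = -1660725/1024
det M1 - det M2 = -179685/128; K = -179685/128 / (66429/256)^2 = -2560/122793


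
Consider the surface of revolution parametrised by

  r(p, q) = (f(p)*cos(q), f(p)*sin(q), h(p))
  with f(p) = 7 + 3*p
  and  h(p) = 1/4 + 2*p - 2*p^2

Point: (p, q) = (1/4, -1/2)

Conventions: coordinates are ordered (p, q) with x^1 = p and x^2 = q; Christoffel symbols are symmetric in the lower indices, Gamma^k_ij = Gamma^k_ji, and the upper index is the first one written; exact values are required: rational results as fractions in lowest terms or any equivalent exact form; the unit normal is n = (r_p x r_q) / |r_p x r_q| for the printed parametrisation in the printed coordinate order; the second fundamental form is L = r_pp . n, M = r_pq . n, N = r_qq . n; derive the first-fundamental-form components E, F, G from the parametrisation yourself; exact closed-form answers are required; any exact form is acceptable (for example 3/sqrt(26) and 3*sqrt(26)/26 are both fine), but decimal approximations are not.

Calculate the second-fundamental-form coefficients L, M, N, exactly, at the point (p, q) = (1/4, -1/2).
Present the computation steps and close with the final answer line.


f = 31/4, f' = 3, f'' = 0, h' = 1, h'' = -4
E = 10, F = 0, G = 961/16; answer radicand W^2 = 10
unnormalised second-form numerators: l = -12, m = 0, n = 31/4; L = l/sqrt(10), and similarly M = m/sqrt(W^2), N = n/sqrt(W^2)

Answer: L = -6*sqrt(10)/5, M = 0, N = 31*sqrt(10)/40


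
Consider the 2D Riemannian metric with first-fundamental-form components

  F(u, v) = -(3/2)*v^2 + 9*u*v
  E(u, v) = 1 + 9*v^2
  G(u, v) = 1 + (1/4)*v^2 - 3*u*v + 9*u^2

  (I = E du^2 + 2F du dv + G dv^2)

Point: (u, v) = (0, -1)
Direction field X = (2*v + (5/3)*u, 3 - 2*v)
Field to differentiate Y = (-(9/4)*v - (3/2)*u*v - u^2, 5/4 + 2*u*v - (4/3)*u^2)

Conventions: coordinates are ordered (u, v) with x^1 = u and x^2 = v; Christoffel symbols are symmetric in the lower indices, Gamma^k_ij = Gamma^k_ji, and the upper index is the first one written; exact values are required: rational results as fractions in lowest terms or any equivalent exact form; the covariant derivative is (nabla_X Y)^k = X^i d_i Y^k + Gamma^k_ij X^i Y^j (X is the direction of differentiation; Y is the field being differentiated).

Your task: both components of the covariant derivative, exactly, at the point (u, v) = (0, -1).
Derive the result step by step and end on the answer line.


E = 10, F = -3/2, G = 5/4 at the point
E_u = 0, E_v = -18, F_u = -9, F_v = 3, G_u = 3, G_v = -1/2
EG - F^2 = 41/4;  g^inv = (4/41) * [[5/4, 3/2], [3/2, 10]]
first-kind symbols [ij,l] = (1/2)(d_i g_jl + d_j g_il - d_l g_ij): [uu,u] = E_u/2 = 0, [uu,v] = F_u - E_v/2 = 0, [uv,u] = E_v/2 = -9, [uv,v] = G_u/2 = 3/2, [vv,u] = F_v - G_u/2 = 3/2, [vv,v] = G_v/2 = -1/4
Gamma^u_ij = (G*[ij,u] - F*[ij,v])/(EG - F^2), Gamma^v_ij = (E*[ij,v] - F*[ij,u])/(EG - F^2)
Gamma_uuu = 0, Gamma_uuv = -36/41, Gamma_uvv = 6/41, Gamma_vuu = 0, Gamma_vuv = 6/41, Gamma_vvv = -1/41
X = (-2, 5), Y = (9/4, 5/4) at the point

Answer: (nabla_X Y)^u = -3447/164, (nabla_X Y)^v = 841/164


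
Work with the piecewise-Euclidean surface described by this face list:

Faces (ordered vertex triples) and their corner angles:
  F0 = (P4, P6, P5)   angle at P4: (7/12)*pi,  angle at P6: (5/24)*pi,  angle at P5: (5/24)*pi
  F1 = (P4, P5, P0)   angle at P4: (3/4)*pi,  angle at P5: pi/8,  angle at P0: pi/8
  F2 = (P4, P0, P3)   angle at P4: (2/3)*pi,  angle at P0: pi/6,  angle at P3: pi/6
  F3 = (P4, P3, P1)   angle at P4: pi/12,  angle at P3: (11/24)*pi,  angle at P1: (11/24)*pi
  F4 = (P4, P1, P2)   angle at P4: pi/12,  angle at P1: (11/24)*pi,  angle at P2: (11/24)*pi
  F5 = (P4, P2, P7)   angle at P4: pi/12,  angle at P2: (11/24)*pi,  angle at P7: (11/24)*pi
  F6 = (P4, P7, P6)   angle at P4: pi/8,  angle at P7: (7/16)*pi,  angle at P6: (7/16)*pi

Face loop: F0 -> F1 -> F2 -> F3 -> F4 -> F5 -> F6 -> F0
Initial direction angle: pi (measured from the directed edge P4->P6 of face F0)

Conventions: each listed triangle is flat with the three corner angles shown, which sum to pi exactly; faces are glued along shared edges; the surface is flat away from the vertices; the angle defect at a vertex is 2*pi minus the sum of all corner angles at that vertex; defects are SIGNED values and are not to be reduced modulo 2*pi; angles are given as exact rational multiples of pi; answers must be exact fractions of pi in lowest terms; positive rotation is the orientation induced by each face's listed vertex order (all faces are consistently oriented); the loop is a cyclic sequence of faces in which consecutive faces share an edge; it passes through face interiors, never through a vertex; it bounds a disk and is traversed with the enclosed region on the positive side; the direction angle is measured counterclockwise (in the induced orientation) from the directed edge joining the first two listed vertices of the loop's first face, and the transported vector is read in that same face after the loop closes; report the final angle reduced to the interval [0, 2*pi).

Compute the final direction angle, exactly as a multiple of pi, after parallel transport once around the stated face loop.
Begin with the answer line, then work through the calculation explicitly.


Answer: final direction angle = (5/8)*pi

enclosed vertex P4: corner angles sum to (19/8)*pi, defect = 2*pi - (19/8)*pi = (-3/8)*pi
adding the enclosed defects to the starting angle (mod 2*pi, induced orientation) gives the holonomy
final angle = pi - (3/8)*pi = (5/8)*pi (mod 2*pi)


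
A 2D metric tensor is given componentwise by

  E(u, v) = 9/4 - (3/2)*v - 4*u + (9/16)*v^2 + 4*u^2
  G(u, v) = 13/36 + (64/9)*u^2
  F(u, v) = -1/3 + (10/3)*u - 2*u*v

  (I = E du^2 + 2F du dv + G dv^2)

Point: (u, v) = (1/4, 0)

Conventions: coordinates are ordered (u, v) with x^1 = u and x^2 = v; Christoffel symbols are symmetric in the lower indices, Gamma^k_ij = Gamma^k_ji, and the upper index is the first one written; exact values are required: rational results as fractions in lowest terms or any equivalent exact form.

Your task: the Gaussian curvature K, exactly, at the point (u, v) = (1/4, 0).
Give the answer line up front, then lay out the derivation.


Answer: K = -95683/9522

E = 3/2, F = 1/2, G = 29/36, EG - F^2 = 23/24 at the point
E_u = -2, E_v = -3/2, F_u = 10/3, F_v = -1/2, G_u = 32/9, G_v = 0
E_vv = 9/8, F_uv = -2, G_uu = 128/9
Apply the Brioschi formula K = (det M1 - det M2)/(EG - F^2)^2 over the derivative matrices of E, F, G.
M1 = [[-E_vv/2 + F_uv - G_uu/2, E_u/2, F_u - E_v/2], [F_v - G_u/2, E, F], [G_v/2, F, G]] = [[-1393/144, -1, 49/12], [-41/18, 3/2, 1/2], [0, 1/2, 29/36]]; det M1 = -163357/10368
M2 = [[0, E_v/2, G_u/2], [E_v/2, E, F], [G_u/2, F, G]] = [[0, -3/4, 16/9], [-3/4, 3/2, 1/2], [16/9, 1/2, 29/36]]; det M2 = -11279/1728
det M1 - det M2 = -95683/10368; K = -95683/10368 / (23/24)^2 = -95683/9522


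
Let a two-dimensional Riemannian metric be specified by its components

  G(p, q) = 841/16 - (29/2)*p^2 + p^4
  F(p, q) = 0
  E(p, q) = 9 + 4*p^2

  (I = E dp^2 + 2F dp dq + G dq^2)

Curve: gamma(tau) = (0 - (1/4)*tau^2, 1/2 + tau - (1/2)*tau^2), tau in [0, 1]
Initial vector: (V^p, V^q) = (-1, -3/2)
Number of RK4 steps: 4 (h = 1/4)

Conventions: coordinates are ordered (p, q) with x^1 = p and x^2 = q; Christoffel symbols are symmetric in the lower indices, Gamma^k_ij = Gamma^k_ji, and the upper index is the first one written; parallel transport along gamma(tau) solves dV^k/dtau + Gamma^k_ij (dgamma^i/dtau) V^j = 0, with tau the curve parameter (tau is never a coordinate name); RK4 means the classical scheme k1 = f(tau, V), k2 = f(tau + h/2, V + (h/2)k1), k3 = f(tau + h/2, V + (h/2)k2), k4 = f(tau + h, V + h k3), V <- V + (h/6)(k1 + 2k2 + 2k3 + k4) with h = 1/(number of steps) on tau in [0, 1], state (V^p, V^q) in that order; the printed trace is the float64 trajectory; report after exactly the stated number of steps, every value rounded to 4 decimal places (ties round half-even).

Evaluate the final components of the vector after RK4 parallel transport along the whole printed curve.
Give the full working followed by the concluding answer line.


gamma'(tau) = (-(1/2)*tau, 1 - tau); f(tau, V)^k = -Gamma^k_ij(gamma(tau)) gamma'^i(tau) V^j; h = 1/4; intermediate values shown to 6 dp
curve data and Christoffel symbols at the stage parameters:
  tau = 0.000000: gamma = (0.000000, 0.500000), gamma' = (0.000000, 1.000000); Gamma_ppp = 0.000000, Gamma_ppq = 0.000000, Gamma_pqq = 0.000000, Gamma_qpp = 0.000000, Gamma_qpq = 0.000000, Gamma_qqq = 0.000000
  tau = 0.125000: gamma = (-0.003906, 0.617188), gamma' = (-0.062500, 0.875000); Gamma_ppp = -0.001736, Gamma_ppq = 0.000000, Gamma_pqq = -0.006293, Gamma_qpp = 0.000000, Gamma_qpq = 0.001078, Gamma_qqq = 0.000000
  tau = 0.250000: gamma = (-0.015625, 0.718750), gamma' = (-0.125000, 0.750000); Gamma_ppp = -0.006944, Gamma_ppq = 0.000000, Gamma_pqq = -0.025170, Gamma_qpp = 0.000000, Gamma_qpq = 0.004310, Gamma_qqq = 0.000000
  tau = 0.375000: gamma = (-0.035156, 0.804688), gamma' = (-0.187500, 0.625000); Gamma_ppp = -0.015616, Gamma_ppq = 0.000000, Gamma_pqq = -0.056600, Gamma_qpp = 0.000000, Gamma_qpq = 0.009700, Gamma_qqq = 0.000000
  tau = 0.500000: gamma = (-0.062500, 0.875000), gamma' = (-0.250000, 0.500000); Gamma_ppp = -0.027730, Gamma_ppq = 0.000000, Gamma_pqq = -0.100466, Gamma_qpp = 0.000000, Gamma_qpq = 0.017251, Gamma_qqq = 0.000000
  tau = 0.625000: gamma = (-0.097656, 0.929688), gamma' = (-0.312500, 0.375000); Gamma_ppp = -0.043220, Gamma_ppq = 0.000000, Gamma_pqq = -0.156465, Gamma_qpp = 0.000000, Gamma_qpq = 0.026975, Gamma_qqq = 0.000000
  tau = 0.750000: gamma = (-0.140625, 0.968750), gamma' = (-0.375000, 0.250000); Gamma_ppp = -0.061955, Gamma_ppq = 0.000000, Gamma_pqq = -0.223976, Gamma_qpp = 0.000000, Gamma_qpq = 0.038899, Gamma_qqq = 0.000000
  tau = 0.875000: gamma = (-0.191406, 0.992188), gamma' = (-0.437500, 0.125000); Gamma_ppp = -0.083706, Gamma_ppq = 0.000000, Gamma_pqq = -0.301903, Gamma_qpp = 0.000000, Gamma_qpq = 0.053070, Gamma_qqq = 0.000000
  tau = 1.000000: gamma = (-0.250000, 1.000000), gamma' = (-0.500000, 0.000000); Gamma_ppp = -0.108108, Gamma_ppq = 0.000000, Gamma_pqq = -0.388514, Gamma_qpp = 0.000000, Gamma_qpq = 0.069565, Gamma_qqq = 0.000000
step 0: V^p = -1.0000, V^q = -1.5000
step 1: k1 = (0.000000, 0.000000), k2 = (-0.008152, 0.000842), k3 = (-0.008151, 0.000843), k4 = (-0.027443, 0.002431); V <- V + (h/6)(k1 + 2k2 + 2k3 + k4): V^p = -1.0025, V^q = -1.4998
step 2: k1 = (-0.027442, 0.002433), k2 = (-0.050098, 0.003371), k3 = (-0.050085, 0.003389), k4 = (-0.068258, 0.002291); V <- V + (h/6)(k1 + 2k2 + 2k3 + k4): V^p = -1.0148, V^q = -1.4990
step 3: k1 = (-0.068264, 0.002289), k2 = (-0.074114, -0.002282), k3 = (-0.074138, -0.002279), k4 = (-0.059958, -0.011825); V <- V + (h/6)(k1 + 2k2 + 2k3 + k4): V^p = -1.0325, V^q = -1.4998
step 4: k1 = (-0.059989, -0.011836), k2 = (-0.018566, -0.027957), k3 = (-0.018832, -0.028038), k4 = (0.056067, -0.052410); V <- V + (h/6)(k1 + 2k2 + 2k3 + k4): V^p = -1.0358, V^q = -1.5071

Answer: V^p = -1.0358, V^q = -1.5071


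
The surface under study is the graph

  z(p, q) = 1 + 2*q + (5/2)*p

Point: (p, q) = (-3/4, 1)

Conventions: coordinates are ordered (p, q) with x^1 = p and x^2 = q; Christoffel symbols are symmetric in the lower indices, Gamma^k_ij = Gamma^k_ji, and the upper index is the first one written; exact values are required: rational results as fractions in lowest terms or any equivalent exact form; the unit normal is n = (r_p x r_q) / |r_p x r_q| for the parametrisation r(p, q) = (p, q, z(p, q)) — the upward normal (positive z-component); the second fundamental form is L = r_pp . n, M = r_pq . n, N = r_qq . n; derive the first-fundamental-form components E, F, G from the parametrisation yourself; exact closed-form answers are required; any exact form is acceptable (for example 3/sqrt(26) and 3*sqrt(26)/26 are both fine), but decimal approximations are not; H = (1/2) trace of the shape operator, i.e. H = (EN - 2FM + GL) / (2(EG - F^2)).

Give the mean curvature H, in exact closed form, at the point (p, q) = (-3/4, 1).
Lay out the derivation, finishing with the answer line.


z_p = 5/2, z_q = 2, z_pp = 0, z_pq = 0, z_qq = 0
E = 29/4, F = 5, G = 5; answer radicand W^2 = 45/4
unnormalised second-form numerators: l = 0, m = 0, n = 0; L = l/sqrt(45/4), and similarly M = m/sqrt(W^2), N = n/sqrt(W^2)
H = (E*n - 2*F*m + G*l) / (2*(EG - F^2)*sqrt(W^2)); E*n - 2*F*m + G*l = 0, EG - F^2 = 45/4, so H = (0)/sqrt(45/4)

Answer: H = 0


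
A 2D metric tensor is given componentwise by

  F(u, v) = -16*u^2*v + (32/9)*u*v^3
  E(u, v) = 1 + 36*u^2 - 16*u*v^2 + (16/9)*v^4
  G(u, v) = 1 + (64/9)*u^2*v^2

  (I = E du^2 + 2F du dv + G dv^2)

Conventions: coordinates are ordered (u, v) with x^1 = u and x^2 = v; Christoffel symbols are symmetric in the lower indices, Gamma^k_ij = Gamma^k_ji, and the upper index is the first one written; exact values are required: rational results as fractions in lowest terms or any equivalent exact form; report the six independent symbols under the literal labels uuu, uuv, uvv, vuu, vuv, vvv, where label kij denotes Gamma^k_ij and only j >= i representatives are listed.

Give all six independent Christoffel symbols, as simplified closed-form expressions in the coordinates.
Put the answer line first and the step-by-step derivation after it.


Answer: Gamma_uuu = (324*u - 72*v^2)/(64*u^2*v^2 + 324*u^2 - 144*u*v^2 + 16*v^4 + 9), Gamma_uuv = (-144*u*v + 32*v^3)/(64*u^2*v^2 + 324*u^2 - 144*u*v^2 + 16*v^4 + 9), Gamma_uvv = (-144*u^2 + 32*u*v^2)/(64*u^2*v^2 + 324*u^2 - 144*u*v^2 + 16*v^4 + 9), Gamma_vuu = -144*u*v/(64*u^2*v^2 + 324*u^2 - 144*u*v^2 + 16*v^4 + 9), Gamma_vuv = 64*u*v^2/(64*u^2*v^2 + 324*u^2 - 144*u*v^2 + 16*v^4 + 9), Gamma_vvv = 64*u^2*v/(64*u^2*v^2 + 324*u^2 - 144*u*v^2 + 16*v^4 + 9)

E = 1 + 36*u^2 - 16*u*v^2 + (16/9)*v^4; F = -16*u^2*v + (32/9)*u*v^3; G = 1 + (64/9)*u^2*v^2
Gamma^k_ij = (1/2) g^{kl} (d_i g_jl + d_j g_il - d_l g_ij), with g^inv = (1/(EG-F^2)) [[G, -F], [-F, E]]
first partials: E_u = 72*u - 16*v^2, E_v = -32*u*v + (64/9)*v^3, F_u = -32*u*v + (32/9)*v^3, F_v = -16*u^2 + (32/3)*u*v^2, G_u = (128/9)*u*v^2, G_v = (128/9)*u^2*v
D = EG - F^2 = 1 + 36*u^2 - 16*u*v^2 + (16/9)*v^4 + (64/9)*u^2*v^2
expanded: Gamma^u_uu = (G E_u - 2F F_u + F E_v)/(2D), Gamma^u_uv = (G E_v - F G_u)/(2D), Gamma^u_vv = (2G F_v - G G_u - F G_v)/(2D), Gamma^v_uu = (2E F_u - E E_v - F E_u)/(2D), Gamma^v_uv = (E G_u - F E_v)/(2D), Gamma^v_vv = (E G_v - 2F F_v + F G_u)/(2D); substitute and cancel common factors


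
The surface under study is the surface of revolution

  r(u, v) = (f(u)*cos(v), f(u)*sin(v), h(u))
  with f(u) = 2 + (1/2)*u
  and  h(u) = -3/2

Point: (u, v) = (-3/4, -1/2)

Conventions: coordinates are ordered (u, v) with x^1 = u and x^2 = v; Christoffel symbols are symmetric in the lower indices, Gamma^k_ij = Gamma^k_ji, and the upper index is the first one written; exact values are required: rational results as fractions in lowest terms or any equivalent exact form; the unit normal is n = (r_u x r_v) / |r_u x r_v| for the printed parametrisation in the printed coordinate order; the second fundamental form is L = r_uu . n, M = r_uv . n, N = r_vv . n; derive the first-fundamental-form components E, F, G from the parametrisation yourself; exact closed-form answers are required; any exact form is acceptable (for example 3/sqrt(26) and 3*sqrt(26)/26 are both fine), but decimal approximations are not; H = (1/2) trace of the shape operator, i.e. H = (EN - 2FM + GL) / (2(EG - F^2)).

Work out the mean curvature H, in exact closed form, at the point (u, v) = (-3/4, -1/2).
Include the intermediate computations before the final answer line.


f = 13/8, f' = 1/2, f'' = 0, h' = 0, h'' = 0
E = 1/4, F = 0, G = 169/64; answer radicand W^2 = 1/4
unnormalised second-form numerators: l = 0, m = 0, n = 0; L = l/sqrt(1/4), and similarly M = m/sqrt(W^2), N = n/sqrt(W^2)
H = (E*n - 2*F*m + G*l) / (2*(EG - F^2)*sqrt(W^2)); E*n - 2*F*m + G*l = 0, EG - F^2 = 169/256, so H = (0)/sqrt(1/4)

Answer: H = 0


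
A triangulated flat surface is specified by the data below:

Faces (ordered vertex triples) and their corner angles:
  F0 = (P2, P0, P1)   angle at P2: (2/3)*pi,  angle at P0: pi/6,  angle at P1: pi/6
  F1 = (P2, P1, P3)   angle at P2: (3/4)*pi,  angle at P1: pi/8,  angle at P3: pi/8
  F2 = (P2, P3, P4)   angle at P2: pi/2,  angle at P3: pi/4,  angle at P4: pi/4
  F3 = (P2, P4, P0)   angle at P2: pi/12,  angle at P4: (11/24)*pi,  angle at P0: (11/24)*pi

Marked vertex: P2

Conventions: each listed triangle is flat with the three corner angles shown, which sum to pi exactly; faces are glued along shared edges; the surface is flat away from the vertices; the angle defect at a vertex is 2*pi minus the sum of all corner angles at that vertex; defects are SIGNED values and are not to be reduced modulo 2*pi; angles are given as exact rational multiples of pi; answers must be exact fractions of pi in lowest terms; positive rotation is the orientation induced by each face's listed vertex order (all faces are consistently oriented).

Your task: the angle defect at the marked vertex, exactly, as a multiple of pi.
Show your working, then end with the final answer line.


Sum of corner angles at P2: 2*pi
defect = 2*pi - 2*pi

Answer: defect(P2) = 0
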